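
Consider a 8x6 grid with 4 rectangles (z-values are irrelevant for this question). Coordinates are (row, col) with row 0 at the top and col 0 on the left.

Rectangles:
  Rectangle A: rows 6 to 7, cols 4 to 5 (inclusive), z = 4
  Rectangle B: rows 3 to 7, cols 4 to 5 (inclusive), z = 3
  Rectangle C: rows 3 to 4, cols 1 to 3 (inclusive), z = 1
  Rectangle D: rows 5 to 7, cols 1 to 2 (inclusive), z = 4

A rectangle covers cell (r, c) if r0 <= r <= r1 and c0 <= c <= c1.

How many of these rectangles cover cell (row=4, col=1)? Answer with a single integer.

Answer: 1

Derivation:
Check cell (4,1):
  A: rows 6-7 cols 4-5 -> outside (row miss)
  B: rows 3-7 cols 4-5 -> outside (col miss)
  C: rows 3-4 cols 1-3 -> covers
  D: rows 5-7 cols 1-2 -> outside (row miss)
Count covering = 1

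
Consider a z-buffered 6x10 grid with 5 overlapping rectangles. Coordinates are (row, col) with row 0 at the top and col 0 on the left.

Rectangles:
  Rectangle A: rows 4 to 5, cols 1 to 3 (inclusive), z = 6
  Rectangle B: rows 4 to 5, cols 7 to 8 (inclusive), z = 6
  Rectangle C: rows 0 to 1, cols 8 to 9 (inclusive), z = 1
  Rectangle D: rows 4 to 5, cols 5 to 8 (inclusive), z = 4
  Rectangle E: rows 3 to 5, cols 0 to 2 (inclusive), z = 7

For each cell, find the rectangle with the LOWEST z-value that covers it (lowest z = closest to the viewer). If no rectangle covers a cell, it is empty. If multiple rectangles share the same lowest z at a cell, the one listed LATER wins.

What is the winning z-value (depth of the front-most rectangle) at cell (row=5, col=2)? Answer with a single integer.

Check cell (5,2):
  A: rows 4-5 cols 1-3 z=6 -> covers; best now A (z=6)
  B: rows 4-5 cols 7-8 -> outside (col miss)
  C: rows 0-1 cols 8-9 -> outside (row miss)
  D: rows 4-5 cols 5-8 -> outside (col miss)
  E: rows 3-5 cols 0-2 z=7 -> covers; best now A (z=6)
Winner: A at z=6

Answer: 6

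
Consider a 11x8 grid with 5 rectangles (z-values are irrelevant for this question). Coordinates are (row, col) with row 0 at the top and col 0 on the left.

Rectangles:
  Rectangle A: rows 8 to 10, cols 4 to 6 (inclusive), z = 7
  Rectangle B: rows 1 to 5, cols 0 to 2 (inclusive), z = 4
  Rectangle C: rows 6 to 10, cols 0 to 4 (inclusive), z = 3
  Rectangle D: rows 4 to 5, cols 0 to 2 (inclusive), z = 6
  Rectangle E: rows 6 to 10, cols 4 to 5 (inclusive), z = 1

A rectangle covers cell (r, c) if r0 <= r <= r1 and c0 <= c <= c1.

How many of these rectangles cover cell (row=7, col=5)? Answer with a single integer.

Check cell (7,5):
  A: rows 8-10 cols 4-6 -> outside (row miss)
  B: rows 1-5 cols 0-2 -> outside (row miss)
  C: rows 6-10 cols 0-4 -> outside (col miss)
  D: rows 4-5 cols 0-2 -> outside (row miss)
  E: rows 6-10 cols 4-5 -> covers
Count covering = 1

Answer: 1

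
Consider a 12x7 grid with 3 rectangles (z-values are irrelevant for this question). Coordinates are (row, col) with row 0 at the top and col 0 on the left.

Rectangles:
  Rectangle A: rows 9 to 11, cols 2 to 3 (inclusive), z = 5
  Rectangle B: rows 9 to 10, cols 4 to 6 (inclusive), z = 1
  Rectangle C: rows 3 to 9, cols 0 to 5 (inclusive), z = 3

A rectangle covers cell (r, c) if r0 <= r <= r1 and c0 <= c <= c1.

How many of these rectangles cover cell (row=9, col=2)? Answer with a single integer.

Answer: 2

Derivation:
Check cell (9,2):
  A: rows 9-11 cols 2-3 -> covers
  B: rows 9-10 cols 4-6 -> outside (col miss)
  C: rows 3-9 cols 0-5 -> covers
Count covering = 2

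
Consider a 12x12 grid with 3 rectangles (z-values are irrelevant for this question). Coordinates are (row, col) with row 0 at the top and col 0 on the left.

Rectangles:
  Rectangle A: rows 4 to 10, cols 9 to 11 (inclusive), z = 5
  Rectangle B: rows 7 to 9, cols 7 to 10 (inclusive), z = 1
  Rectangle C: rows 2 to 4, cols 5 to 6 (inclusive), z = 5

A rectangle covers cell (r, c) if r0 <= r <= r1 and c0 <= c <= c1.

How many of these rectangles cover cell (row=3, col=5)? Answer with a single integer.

Answer: 1

Derivation:
Check cell (3,5):
  A: rows 4-10 cols 9-11 -> outside (row miss)
  B: rows 7-9 cols 7-10 -> outside (row miss)
  C: rows 2-4 cols 5-6 -> covers
Count covering = 1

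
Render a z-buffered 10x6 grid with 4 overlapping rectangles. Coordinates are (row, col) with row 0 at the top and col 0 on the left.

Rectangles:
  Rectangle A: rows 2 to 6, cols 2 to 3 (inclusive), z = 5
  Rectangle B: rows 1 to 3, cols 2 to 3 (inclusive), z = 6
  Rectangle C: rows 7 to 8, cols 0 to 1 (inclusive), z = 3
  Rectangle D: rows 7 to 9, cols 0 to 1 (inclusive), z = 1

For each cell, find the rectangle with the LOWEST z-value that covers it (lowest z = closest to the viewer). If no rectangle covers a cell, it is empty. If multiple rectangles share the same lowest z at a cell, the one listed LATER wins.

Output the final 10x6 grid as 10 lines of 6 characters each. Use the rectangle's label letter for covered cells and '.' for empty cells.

......
..BB..
..AA..
..AA..
..AA..
..AA..
..AA..
DD....
DD....
DD....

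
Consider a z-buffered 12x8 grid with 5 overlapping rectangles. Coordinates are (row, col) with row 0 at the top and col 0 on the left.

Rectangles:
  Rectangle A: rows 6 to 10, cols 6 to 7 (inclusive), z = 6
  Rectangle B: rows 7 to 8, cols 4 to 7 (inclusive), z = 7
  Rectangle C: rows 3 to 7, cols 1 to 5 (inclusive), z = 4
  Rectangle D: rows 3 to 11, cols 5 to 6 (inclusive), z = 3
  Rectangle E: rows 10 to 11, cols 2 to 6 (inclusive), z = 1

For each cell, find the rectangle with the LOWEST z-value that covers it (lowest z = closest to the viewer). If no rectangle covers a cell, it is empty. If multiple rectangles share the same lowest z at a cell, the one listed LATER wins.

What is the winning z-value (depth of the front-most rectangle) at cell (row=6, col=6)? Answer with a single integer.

Answer: 3

Derivation:
Check cell (6,6):
  A: rows 6-10 cols 6-7 z=6 -> covers; best now A (z=6)
  B: rows 7-8 cols 4-7 -> outside (row miss)
  C: rows 3-7 cols 1-5 -> outside (col miss)
  D: rows 3-11 cols 5-6 z=3 -> covers; best now D (z=3)
  E: rows 10-11 cols 2-6 -> outside (row miss)
Winner: D at z=3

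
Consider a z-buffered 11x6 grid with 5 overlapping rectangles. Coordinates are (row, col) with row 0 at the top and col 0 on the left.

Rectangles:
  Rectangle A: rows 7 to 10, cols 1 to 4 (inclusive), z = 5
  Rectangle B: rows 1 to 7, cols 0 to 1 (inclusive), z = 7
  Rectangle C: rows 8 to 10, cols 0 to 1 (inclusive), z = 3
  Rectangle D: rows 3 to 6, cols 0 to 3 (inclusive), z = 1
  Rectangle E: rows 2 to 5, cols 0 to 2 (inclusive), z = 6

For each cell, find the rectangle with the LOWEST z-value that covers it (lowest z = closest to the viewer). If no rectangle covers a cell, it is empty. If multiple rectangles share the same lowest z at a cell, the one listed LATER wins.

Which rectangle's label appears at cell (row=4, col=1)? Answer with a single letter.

Answer: D

Derivation:
Check cell (4,1):
  A: rows 7-10 cols 1-4 -> outside (row miss)
  B: rows 1-7 cols 0-1 z=7 -> covers; best now B (z=7)
  C: rows 8-10 cols 0-1 -> outside (row miss)
  D: rows 3-6 cols 0-3 z=1 -> covers; best now D (z=1)
  E: rows 2-5 cols 0-2 z=6 -> covers; best now D (z=1)
Winner: D at z=1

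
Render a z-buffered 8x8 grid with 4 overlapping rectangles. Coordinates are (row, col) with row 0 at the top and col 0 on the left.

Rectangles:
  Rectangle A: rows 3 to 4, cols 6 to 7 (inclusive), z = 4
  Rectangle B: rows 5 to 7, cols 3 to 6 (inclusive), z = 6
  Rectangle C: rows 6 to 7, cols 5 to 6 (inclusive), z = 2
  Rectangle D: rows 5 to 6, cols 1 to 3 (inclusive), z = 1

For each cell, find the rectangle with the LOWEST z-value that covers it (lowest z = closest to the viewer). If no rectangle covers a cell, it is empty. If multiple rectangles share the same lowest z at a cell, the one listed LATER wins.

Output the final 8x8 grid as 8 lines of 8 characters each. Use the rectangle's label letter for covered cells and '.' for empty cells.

........
........
........
......AA
......AA
.DDDBBB.
.DDDBCC.
...BBCC.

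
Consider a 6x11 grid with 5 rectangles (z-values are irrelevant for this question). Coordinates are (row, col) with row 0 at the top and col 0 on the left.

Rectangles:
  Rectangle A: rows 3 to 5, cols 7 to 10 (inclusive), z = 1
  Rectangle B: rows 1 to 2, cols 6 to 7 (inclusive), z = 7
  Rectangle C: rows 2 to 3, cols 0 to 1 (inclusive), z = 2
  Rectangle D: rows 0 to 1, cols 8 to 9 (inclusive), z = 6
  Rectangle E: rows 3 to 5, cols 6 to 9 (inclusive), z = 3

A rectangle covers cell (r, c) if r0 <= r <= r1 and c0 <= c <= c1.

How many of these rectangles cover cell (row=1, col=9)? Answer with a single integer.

Check cell (1,9):
  A: rows 3-5 cols 7-10 -> outside (row miss)
  B: rows 1-2 cols 6-7 -> outside (col miss)
  C: rows 2-3 cols 0-1 -> outside (row miss)
  D: rows 0-1 cols 8-9 -> covers
  E: rows 3-5 cols 6-9 -> outside (row miss)
Count covering = 1

Answer: 1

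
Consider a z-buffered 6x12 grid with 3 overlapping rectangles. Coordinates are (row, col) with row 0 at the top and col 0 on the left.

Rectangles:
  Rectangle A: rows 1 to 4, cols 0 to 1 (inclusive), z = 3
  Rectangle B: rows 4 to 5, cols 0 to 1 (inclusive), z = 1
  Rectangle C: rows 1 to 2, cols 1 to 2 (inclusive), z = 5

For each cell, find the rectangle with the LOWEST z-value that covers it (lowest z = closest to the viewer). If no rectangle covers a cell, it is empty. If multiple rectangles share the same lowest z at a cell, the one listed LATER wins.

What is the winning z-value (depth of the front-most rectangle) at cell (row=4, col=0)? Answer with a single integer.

Answer: 1

Derivation:
Check cell (4,0):
  A: rows 1-4 cols 0-1 z=3 -> covers; best now A (z=3)
  B: rows 4-5 cols 0-1 z=1 -> covers; best now B (z=1)
  C: rows 1-2 cols 1-2 -> outside (row miss)
Winner: B at z=1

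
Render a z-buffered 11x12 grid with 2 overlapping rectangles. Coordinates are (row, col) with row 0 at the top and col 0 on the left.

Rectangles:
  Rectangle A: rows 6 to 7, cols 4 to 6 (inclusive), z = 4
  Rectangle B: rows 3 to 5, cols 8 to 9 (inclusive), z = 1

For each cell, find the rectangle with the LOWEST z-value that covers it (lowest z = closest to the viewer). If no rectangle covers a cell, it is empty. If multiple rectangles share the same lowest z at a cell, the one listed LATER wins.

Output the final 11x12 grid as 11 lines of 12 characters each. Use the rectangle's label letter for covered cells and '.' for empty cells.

............
............
............
........BB..
........BB..
........BB..
....AAA.....
....AAA.....
............
............
............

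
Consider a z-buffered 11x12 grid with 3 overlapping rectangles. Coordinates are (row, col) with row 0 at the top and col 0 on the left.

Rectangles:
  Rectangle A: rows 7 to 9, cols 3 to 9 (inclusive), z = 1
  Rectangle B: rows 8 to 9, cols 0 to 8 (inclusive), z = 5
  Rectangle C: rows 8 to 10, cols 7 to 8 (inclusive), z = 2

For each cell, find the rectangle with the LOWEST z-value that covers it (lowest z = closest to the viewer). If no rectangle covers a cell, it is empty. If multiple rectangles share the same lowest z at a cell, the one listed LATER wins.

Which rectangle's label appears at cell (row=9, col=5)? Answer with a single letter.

Check cell (9,5):
  A: rows 7-9 cols 3-9 z=1 -> covers; best now A (z=1)
  B: rows 8-9 cols 0-8 z=5 -> covers; best now A (z=1)
  C: rows 8-10 cols 7-8 -> outside (col miss)
Winner: A at z=1

Answer: A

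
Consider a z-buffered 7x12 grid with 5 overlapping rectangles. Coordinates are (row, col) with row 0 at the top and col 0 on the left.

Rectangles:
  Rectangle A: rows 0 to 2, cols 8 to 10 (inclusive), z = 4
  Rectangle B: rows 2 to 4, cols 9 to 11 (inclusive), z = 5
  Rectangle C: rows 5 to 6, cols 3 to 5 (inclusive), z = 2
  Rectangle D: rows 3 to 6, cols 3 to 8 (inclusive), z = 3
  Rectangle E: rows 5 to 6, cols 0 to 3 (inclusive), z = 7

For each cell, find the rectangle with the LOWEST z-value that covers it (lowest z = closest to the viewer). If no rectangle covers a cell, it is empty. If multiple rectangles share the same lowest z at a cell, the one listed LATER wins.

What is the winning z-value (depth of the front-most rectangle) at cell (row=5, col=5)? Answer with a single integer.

Check cell (5,5):
  A: rows 0-2 cols 8-10 -> outside (row miss)
  B: rows 2-4 cols 9-11 -> outside (row miss)
  C: rows 5-6 cols 3-5 z=2 -> covers; best now C (z=2)
  D: rows 3-6 cols 3-8 z=3 -> covers; best now C (z=2)
  E: rows 5-6 cols 0-3 -> outside (col miss)
Winner: C at z=2

Answer: 2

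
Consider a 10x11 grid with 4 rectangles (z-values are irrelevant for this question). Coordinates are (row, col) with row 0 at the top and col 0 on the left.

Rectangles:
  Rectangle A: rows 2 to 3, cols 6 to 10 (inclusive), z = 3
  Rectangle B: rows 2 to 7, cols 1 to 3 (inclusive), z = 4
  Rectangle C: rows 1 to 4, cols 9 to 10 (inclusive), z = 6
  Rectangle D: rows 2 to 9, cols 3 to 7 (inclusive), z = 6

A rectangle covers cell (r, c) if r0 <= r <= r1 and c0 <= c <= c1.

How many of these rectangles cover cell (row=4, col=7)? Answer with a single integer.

Answer: 1

Derivation:
Check cell (4,7):
  A: rows 2-3 cols 6-10 -> outside (row miss)
  B: rows 2-7 cols 1-3 -> outside (col miss)
  C: rows 1-4 cols 9-10 -> outside (col miss)
  D: rows 2-9 cols 3-7 -> covers
Count covering = 1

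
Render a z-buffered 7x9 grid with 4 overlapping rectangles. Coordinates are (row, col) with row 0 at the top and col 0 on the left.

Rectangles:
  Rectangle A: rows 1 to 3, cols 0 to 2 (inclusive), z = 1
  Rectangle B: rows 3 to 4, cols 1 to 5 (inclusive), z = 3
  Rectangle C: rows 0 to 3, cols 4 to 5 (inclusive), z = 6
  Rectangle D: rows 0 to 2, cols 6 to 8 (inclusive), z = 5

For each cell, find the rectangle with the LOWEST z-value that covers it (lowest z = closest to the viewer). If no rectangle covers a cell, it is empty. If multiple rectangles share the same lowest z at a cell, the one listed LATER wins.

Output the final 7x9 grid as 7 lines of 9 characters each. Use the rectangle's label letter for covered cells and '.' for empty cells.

....CCDDD
AAA.CCDDD
AAA.CCDDD
AAABBB...
.BBBBB...
.........
.........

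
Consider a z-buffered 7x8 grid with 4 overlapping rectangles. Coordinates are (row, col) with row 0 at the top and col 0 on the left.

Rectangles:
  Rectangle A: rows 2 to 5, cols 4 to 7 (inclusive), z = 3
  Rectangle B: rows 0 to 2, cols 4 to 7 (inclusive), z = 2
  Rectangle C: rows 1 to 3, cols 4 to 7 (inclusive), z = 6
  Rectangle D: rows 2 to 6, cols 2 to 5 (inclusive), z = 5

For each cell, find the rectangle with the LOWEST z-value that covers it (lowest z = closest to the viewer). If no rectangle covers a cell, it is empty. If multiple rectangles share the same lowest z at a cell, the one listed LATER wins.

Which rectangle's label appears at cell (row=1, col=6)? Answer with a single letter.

Answer: B

Derivation:
Check cell (1,6):
  A: rows 2-5 cols 4-7 -> outside (row miss)
  B: rows 0-2 cols 4-7 z=2 -> covers; best now B (z=2)
  C: rows 1-3 cols 4-7 z=6 -> covers; best now B (z=2)
  D: rows 2-6 cols 2-5 -> outside (row miss)
Winner: B at z=2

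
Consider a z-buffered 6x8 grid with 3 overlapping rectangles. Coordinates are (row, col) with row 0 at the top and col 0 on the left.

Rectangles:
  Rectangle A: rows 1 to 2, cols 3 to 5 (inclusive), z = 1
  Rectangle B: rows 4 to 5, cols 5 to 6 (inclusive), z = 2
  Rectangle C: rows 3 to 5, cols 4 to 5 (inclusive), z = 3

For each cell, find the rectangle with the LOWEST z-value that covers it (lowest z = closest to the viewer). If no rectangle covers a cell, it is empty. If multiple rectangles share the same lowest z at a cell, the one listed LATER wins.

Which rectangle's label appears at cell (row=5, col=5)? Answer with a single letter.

Check cell (5,5):
  A: rows 1-2 cols 3-5 -> outside (row miss)
  B: rows 4-5 cols 5-6 z=2 -> covers; best now B (z=2)
  C: rows 3-5 cols 4-5 z=3 -> covers; best now B (z=2)
Winner: B at z=2

Answer: B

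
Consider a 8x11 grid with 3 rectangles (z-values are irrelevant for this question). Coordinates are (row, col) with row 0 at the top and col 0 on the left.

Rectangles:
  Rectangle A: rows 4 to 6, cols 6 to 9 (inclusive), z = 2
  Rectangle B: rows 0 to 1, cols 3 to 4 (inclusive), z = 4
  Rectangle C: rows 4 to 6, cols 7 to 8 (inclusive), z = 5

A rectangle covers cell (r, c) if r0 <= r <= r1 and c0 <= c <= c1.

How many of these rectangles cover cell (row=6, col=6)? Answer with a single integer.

Answer: 1

Derivation:
Check cell (6,6):
  A: rows 4-6 cols 6-9 -> covers
  B: rows 0-1 cols 3-4 -> outside (row miss)
  C: rows 4-6 cols 7-8 -> outside (col miss)
Count covering = 1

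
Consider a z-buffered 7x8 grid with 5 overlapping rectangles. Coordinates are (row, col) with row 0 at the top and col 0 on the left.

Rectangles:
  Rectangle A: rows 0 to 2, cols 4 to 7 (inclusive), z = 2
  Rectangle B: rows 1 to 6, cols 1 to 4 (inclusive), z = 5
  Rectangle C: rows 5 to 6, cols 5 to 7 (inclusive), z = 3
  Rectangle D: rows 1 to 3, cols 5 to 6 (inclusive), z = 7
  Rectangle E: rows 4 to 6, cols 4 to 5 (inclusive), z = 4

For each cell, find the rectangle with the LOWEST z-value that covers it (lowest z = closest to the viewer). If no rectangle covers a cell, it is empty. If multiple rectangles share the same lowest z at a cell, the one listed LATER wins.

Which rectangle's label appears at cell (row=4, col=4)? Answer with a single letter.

Answer: E

Derivation:
Check cell (4,4):
  A: rows 0-2 cols 4-7 -> outside (row miss)
  B: rows 1-6 cols 1-4 z=5 -> covers; best now B (z=5)
  C: rows 5-6 cols 5-7 -> outside (row miss)
  D: rows 1-3 cols 5-6 -> outside (row miss)
  E: rows 4-6 cols 4-5 z=4 -> covers; best now E (z=4)
Winner: E at z=4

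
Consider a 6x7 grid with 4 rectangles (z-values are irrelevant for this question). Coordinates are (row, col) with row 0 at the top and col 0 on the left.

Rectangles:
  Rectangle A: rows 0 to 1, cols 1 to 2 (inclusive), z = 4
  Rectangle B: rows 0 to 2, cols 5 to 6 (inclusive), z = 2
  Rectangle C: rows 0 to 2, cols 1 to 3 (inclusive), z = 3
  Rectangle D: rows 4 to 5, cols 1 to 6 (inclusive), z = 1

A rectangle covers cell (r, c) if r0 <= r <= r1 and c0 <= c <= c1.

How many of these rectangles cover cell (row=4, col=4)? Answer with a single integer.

Check cell (4,4):
  A: rows 0-1 cols 1-2 -> outside (row miss)
  B: rows 0-2 cols 5-6 -> outside (row miss)
  C: rows 0-2 cols 1-3 -> outside (row miss)
  D: rows 4-5 cols 1-6 -> covers
Count covering = 1

Answer: 1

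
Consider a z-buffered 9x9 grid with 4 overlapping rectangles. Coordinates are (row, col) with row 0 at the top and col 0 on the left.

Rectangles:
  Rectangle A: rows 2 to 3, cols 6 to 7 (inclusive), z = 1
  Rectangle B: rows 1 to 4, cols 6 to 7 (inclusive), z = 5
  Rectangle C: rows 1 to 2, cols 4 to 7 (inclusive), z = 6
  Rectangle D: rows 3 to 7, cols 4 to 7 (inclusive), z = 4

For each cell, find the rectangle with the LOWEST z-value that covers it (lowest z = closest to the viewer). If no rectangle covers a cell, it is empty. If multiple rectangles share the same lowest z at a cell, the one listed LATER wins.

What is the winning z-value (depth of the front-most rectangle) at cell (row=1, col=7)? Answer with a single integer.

Check cell (1,7):
  A: rows 2-3 cols 6-7 -> outside (row miss)
  B: rows 1-4 cols 6-7 z=5 -> covers; best now B (z=5)
  C: rows 1-2 cols 4-7 z=6 -> covers; best now B (z=5)
  D: rows 3-7 cols 4-7 -> outside (row miss)
Winner: B at z=5

Answer: 5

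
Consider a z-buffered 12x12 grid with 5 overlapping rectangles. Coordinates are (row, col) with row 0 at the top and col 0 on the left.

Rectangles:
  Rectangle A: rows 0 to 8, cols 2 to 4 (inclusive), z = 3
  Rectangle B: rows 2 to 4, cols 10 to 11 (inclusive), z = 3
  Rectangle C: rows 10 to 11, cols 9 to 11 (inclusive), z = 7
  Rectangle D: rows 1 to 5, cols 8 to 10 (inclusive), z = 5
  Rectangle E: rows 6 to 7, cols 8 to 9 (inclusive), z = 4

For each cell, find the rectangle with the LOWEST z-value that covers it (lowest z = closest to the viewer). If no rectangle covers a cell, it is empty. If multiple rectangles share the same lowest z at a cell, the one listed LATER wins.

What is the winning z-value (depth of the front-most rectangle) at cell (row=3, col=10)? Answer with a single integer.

Check cell (3,10):
  A: rows 0-8 cols 2-4 -> outside (col miss)
  B: rows 2-4 cols 10-11 z=3 -> covers; best now B (z=3)
  C: rows 10-11 cols 9-11 -> outside (row miss)
  D: rows 1-5 cols 8-10 z=5 -> covers; best now B (z=3)
  E: rows 6-7 cols 8-9 -> outside (row miss)
Winner: B at z=3

Answer: 3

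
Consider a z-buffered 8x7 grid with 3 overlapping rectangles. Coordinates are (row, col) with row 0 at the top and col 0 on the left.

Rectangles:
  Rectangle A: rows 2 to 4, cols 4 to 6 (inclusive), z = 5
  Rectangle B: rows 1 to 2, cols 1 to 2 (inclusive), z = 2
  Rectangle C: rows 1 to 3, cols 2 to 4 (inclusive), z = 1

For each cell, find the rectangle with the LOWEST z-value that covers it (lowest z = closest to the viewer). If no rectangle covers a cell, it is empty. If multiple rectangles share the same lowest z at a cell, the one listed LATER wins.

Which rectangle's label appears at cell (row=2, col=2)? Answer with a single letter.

Check cell (2,2):
  A: rows 2-4 cols 4-6 -> outside (col miss)
  B: rows 1-2 cols 1-2 z=2 -> covers; best now B (z=2)
  C: rows 1-3 cols 2-4 z=1 -> covers; best now C (z=1)
Winner: C at z=1

Answer: C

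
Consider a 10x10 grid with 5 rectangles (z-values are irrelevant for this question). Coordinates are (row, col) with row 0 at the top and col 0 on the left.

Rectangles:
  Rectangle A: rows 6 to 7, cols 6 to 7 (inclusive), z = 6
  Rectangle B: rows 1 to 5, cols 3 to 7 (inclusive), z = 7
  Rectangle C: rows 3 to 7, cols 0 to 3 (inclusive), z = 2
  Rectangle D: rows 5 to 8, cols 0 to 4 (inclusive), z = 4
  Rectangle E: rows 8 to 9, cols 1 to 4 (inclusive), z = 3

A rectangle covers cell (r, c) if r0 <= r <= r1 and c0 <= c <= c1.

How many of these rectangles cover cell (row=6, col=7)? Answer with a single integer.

Answer: 1

Derivation:
Check cell (6,7):
  A: rows 6-7 cols 6-7 -> covers
  B: rows 1-5 cols 3-7 -> outside (row miss)
  C: rows 3-7 cols 0-3 -> outside (col miss)
  D: rows 5-8 cols 0-4 -> outside (col miss)
  E: rows 8-9 cols 1-4 -> outside (row miss)
Count covering = 1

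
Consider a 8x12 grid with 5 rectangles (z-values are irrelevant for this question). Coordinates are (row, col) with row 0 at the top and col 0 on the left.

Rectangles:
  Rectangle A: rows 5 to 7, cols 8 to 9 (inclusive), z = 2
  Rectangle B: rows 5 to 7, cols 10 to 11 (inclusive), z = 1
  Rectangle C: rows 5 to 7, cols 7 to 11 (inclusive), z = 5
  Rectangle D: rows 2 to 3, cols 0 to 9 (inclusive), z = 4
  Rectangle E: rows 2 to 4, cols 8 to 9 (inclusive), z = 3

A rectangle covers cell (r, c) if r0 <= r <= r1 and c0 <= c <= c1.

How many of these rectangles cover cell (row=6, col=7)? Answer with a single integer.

Answer: 1

Derivation:
Check cell (6,7):
  A: rows 5-7 cols 8-9 -> outside (col miss)
  B: rows 5-7 cols 10-11 -> outside (col miss)
  C: rows 5-7 cols 7-11 -> covers
  D: rows 2-3 cols 0-9 -> outside (row miss)
  E: rows 2-4 cols 8-9 -> outside (row miss)
Count covering = 1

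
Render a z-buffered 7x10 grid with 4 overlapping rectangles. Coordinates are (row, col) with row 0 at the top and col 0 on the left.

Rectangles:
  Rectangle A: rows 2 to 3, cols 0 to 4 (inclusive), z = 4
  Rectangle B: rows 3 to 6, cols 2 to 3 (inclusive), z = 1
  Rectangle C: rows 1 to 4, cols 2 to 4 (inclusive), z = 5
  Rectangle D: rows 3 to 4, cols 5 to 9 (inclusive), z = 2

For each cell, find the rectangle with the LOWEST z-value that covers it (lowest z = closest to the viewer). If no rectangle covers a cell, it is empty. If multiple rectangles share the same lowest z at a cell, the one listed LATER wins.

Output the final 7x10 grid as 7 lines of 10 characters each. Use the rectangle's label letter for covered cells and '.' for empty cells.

..........
..CCC.....
AAAAA.....
AABBADDDDD
..BBCDDDDD
..BB......
..BB......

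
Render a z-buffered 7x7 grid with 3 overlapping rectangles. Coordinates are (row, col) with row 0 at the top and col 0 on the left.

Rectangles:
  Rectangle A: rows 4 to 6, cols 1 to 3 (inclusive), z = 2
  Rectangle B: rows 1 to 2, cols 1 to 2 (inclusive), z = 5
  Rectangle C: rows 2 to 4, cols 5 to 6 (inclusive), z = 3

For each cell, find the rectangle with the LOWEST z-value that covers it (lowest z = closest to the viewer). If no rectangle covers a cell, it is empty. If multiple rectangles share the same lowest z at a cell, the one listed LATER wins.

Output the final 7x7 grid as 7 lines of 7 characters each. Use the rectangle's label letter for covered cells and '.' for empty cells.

.......
.BB....
.BB..CC
.....CC
.AAA.CC
.AAA...
.AAA...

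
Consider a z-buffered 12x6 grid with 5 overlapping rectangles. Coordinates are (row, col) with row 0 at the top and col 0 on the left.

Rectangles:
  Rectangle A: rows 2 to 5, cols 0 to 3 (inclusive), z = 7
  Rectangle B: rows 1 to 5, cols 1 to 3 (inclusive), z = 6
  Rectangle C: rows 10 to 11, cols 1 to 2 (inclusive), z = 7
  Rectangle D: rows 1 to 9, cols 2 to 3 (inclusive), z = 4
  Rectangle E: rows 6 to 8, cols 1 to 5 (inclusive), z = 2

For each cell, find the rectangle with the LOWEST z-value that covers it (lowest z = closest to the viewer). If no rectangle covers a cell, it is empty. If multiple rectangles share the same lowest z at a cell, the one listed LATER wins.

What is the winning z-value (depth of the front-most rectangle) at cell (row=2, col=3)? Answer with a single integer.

Check cell (2,3):
  A: rows 2-5 cols 0-3 z=7 -> covers; best now A (z=7)
  B: rows 1-5 cols 1-3 z=6 -> covers; best now B (z=6)
  C: rows 10-11 cols 1-2 -> outside (row miss)
  D: rows 1-9 cols 2-3 z=4 -> covers; best now D (z=4)
  E: rows 6-8 cols 1-5 -> outside (row miss)
Winner: D at z=4

Answer: 4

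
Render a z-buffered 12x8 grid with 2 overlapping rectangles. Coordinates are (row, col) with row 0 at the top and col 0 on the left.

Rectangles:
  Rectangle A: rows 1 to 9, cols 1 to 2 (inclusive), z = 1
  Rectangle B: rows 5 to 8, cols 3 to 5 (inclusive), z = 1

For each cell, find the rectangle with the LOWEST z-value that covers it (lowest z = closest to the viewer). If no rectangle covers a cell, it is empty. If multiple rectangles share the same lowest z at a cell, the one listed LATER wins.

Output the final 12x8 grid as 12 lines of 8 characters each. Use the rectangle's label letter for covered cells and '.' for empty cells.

........
.AA.....
.AA.....
.AA.....
.AA.....
.AABBB..
.AABBB..
.AABBB..
.AABBB..
.AA.....
........
........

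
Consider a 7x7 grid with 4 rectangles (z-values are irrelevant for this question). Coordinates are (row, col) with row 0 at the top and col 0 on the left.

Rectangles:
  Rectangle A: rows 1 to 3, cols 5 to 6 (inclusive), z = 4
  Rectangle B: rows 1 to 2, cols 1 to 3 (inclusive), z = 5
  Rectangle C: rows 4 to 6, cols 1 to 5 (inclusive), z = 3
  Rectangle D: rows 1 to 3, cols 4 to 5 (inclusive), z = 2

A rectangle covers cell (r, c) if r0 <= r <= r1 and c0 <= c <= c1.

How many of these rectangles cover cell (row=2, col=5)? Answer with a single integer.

Answer: 2

Derivation:
Check cell (2,5):
  A: rows 1-3 cols 5-6 -> covers
  B: rows 1-2 cols 1-3 -> outside (col miss)
  C: rows 4-6 cols 1-5 -> outside (row miss)
  D: rows 1-3 cols 4-5 -> covers
Count covering = 2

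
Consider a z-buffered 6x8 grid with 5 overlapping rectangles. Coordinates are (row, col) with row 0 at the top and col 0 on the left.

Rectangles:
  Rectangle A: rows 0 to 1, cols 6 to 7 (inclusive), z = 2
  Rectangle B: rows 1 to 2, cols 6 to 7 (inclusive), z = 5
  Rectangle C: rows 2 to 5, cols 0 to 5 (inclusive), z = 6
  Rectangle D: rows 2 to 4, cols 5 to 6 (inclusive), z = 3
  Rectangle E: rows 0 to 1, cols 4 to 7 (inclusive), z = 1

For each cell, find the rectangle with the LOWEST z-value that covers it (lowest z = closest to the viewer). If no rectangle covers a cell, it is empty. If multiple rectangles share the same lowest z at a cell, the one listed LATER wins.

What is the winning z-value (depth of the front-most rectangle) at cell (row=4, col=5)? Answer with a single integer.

Check cell (4,5):
  A: rows 0-1 cols 6-7 -> outside (row miss)
  B: rows 1-2 cols 6-7 -> outside (row miss)
  C: rows 2-5 cols 0-5 z=6 -> covers; best now C (z=6)
  D: rows 2-4 cols 5-6 z=3 -> covers; best now D (z=3)
  E: rows 0-1 cols 4-7 -> outside (row miss)
Winner: D at z=3

Answer: 3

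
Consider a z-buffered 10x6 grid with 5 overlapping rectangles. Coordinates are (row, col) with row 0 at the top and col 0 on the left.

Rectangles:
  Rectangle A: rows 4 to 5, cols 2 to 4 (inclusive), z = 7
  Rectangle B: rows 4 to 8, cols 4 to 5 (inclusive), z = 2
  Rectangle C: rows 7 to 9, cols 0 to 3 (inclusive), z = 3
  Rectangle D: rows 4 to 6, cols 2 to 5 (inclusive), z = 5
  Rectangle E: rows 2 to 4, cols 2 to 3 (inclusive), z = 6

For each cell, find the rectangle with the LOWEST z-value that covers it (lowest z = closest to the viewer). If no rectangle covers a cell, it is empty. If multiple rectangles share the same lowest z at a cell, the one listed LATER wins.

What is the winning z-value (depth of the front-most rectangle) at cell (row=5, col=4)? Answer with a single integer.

Check cell (5,4):
  A: rows 4-5 cols 2-4 z=7 -> covers; best now A (z=7)
  B: rows 4-8 cols 4-5 z=2 -> covers; best now B (z=2)
  C: rows 7-9 cols 0-3 -> outside (row miss)
  D: rows 4-6 cols 2-5 z=5 -> covers; best now B (z=2)
  E: rows 2-4 cols 2-3 -> outside (row miss)
Winner: B at z=2

Answer: 2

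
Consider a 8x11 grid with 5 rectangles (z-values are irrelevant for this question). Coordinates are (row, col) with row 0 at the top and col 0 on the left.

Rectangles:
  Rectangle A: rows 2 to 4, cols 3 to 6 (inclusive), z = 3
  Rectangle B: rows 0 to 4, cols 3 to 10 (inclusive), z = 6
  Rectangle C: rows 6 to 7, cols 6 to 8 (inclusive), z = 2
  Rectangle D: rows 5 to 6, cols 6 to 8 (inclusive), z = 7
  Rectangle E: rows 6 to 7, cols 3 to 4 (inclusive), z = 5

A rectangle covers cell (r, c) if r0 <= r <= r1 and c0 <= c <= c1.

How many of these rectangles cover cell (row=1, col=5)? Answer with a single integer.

Check cell (1,5):
  A: rows 2-4 cols 3-6 -> outside (row miss)
  B: rows 0-4 cols 3-10 -> covers
  C: rows 6-7 cols 6-8 -> outside (row miss)
  D: rows 5-6 cols 6-8 -> outside (row miss)
  E: rows 6-7 cols 3-4 -> outside (row miss)
Count covering = 1

Answer: 1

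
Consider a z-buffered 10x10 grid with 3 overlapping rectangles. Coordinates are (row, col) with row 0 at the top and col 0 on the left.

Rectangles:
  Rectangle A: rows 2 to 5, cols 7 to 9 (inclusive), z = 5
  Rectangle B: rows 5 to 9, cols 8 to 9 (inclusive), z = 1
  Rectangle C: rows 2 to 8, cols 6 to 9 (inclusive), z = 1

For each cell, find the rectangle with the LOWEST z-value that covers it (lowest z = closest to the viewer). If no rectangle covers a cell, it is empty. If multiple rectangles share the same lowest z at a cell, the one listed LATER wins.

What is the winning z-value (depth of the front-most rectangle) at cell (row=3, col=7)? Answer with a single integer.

Answer: 1

Derivation:
Check cell (3,7):
  A: rows 2-5 cols 7-9 z=5 -> covers; best now A (z=5)
  B: rows 5-9 cols 8-9 -> outside (row miss)
  C: rows 2-8 cols 6-9 z=1 -> covers; best now C (z=1)
Winner: C at z=1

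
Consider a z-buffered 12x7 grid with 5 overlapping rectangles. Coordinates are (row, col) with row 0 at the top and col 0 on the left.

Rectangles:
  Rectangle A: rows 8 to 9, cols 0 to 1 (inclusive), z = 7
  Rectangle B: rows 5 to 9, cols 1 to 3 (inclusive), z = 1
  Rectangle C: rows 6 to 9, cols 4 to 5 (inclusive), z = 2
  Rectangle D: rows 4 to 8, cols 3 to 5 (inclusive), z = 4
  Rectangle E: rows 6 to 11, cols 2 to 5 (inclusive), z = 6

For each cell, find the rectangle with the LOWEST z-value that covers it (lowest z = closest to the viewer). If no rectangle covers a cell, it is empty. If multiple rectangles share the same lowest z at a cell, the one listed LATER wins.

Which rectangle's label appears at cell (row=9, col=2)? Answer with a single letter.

Check cell (9,2):
  A: rows 8-9 cols 0-1 -> outside (col miss)
  B: rows 5-9 cols 1-3 z=1 -> covers; best now B (z=1)
  C: rows 6-9 cols 4-5 -> outside (col miss)
  D: rows 4-8 cols 3-5 -> outside (row miss)
  E: rows 6-11 cols 2-5 z=6 -> covers; best now B (z=1)
Winner: B at z=1

Answer: B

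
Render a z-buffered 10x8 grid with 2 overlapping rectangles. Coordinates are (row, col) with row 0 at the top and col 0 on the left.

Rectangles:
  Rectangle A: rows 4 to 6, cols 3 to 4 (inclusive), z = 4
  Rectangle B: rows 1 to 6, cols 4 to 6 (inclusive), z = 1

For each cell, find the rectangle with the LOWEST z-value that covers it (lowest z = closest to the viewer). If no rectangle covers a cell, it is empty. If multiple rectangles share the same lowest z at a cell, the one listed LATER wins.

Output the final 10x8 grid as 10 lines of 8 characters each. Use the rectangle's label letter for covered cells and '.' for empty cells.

........
....BBB.
....BBB.
....BBB.
...ABBB.
...ABBB.
...ABBB.
........
........
........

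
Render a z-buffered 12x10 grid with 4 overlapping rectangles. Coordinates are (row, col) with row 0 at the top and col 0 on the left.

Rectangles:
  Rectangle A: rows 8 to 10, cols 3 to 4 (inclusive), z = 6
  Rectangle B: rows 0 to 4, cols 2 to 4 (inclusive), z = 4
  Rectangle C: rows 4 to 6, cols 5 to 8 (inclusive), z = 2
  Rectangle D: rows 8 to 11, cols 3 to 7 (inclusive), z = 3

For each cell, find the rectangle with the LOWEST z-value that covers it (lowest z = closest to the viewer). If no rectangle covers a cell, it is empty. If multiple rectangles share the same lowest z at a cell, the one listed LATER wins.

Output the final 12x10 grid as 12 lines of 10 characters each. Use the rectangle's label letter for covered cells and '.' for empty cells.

..BBB.....
..BBB.....
..BBB.....
..BBB.....
..BBBCCCC.
.....CCCC.
.....CCCC.
..........
...DDDDD..
...DDDDD..
...DDDDD..
...DDDDD..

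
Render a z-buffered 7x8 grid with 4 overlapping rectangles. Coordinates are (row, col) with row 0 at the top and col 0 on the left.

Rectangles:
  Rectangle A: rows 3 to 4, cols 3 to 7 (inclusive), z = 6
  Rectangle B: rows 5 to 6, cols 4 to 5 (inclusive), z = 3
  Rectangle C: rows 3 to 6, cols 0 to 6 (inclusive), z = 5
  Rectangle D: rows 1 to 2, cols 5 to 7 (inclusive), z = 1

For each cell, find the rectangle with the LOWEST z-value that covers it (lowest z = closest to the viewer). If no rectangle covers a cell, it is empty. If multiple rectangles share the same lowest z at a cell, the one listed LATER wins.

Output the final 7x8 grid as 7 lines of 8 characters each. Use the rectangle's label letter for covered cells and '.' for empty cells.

........
.....DDD
.....DDD
CCCCCCCA
CCCCCCCA
CCCCBBC.
CCCCBBC.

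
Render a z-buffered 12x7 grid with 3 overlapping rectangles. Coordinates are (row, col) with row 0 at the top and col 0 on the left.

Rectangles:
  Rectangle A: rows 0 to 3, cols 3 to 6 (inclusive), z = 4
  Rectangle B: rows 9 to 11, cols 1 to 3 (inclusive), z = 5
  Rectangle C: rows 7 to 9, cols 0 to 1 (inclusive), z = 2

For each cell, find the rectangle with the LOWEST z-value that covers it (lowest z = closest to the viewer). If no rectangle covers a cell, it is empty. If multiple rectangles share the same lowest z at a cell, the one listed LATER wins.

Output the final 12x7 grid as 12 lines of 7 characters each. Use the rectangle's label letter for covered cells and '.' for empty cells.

...AAAA
...AAAA
...AAAA
...AAAA
.......
.......
.......
CC.....
CC.....
CCBB...
.BBB...
.BBB...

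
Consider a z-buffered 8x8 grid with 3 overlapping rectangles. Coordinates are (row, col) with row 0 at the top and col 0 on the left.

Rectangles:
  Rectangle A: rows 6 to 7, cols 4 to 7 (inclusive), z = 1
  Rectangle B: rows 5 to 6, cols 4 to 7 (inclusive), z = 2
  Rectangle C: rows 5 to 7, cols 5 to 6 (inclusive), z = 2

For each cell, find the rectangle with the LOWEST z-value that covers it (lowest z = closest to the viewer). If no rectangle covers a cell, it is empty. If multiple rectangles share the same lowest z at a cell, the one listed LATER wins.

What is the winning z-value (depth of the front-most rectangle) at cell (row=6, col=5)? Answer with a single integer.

Check cell (6,5):
  A: rows 6-7 cols 4-7 z=1 -> covers; best now A (z=1)
  B: rows 5-6 cols 4-7 z=2 -> covers; best now A (z=1)
  C: rows 5-7 cols 5-6 z=2 -> covers; best now A (z=1)
Winner: A at z=1

Answer: 1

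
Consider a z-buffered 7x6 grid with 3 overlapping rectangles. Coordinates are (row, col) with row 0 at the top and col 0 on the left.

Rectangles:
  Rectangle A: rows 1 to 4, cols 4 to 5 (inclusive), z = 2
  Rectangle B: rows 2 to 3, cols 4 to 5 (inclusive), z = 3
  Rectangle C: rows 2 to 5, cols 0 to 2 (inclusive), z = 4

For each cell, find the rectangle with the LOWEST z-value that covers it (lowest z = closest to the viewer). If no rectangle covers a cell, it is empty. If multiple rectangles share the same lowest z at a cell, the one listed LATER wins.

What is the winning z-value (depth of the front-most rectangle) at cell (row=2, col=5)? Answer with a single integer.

Answer: 2

Derivation:
Check cell (2,5):
  A: rows 1-4 cols 4-5 z=2 -> covers; best now A (z=2)
  B: rows 2-3 cols 4-5 z=3 -> covers; best now A (z=2)
  C: rows 2-5 cols 0-2 -> outside (col miss)
Winner: A at z=2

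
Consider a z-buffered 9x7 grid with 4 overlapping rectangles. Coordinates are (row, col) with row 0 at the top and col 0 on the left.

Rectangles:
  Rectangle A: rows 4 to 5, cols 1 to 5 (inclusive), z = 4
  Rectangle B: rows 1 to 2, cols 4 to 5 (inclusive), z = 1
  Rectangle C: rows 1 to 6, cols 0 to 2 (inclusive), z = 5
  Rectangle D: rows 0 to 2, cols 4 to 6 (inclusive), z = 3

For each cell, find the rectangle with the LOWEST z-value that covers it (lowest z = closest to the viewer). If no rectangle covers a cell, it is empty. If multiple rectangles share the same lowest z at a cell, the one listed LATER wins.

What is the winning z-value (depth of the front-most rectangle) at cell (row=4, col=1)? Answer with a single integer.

Answer: 4

Derivation:
Check cell (4,1):
  A: rows 4-5 cols 1-5 z=4 -> covers; best now A (z=4)
  B: rows 1-2 cols 4-5 -> outside (row miss)
  C: rows 1-6 cols 0-2 z=5 -> covers; best now A (z=4)
  D: rows 0-2 cols 4-6 -> outside (row miss)
Winner: A at z=4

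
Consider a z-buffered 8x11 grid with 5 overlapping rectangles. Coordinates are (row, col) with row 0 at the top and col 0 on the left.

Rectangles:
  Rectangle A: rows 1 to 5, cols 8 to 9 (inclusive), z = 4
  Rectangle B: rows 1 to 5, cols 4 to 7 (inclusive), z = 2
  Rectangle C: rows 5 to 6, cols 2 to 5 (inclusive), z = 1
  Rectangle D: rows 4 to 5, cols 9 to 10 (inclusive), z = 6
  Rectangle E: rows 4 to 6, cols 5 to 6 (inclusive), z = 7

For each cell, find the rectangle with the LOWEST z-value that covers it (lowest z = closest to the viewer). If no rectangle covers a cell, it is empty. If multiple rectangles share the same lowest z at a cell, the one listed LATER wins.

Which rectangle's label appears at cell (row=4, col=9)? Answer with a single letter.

Answer: A

Derivation:
Check cell (4,9):
  A: rows 1-5 cols 8-9 z=4 -> covers; best now A (z=4)
  B: rows 1-5 cols 4-7 -> outside (col miss)
  C: rows 5-6 cols 2-5 -> outside (row miss)
  D: rows 4-5 cols 9-10 z=6 -> covers; best now A (z=4)
  E: rows 4-6 cols 5-6 -> outside (col miss)
Winner: A at z=4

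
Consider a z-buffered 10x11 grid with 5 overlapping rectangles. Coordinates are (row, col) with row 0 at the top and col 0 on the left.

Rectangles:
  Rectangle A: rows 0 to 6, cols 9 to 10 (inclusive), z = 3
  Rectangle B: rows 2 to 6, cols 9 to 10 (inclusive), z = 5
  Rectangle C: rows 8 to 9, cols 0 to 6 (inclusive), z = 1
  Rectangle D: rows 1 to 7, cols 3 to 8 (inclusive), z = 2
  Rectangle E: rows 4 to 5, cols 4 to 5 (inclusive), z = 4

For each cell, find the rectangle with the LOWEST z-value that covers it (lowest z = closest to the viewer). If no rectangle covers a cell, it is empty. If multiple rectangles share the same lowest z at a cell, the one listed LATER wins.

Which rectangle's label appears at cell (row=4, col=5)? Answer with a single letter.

Answer: D

Derivation:
Check cell (4,5):
  A: rows 0-6 cols 9-10 -> outside (col miss)
  B: rows 2-6 cols 9-10 -> outside (col miss)
  C: rows 8-9 cols 0-6 -> outside (row miss)
  D: rows 1-7 cols 3-8 z=2 -> covers; best now D (z=2)
  E: rows 4-5 cols 4-5 z=4 -> covers; best now D (z=2)
Winner: D at z=2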